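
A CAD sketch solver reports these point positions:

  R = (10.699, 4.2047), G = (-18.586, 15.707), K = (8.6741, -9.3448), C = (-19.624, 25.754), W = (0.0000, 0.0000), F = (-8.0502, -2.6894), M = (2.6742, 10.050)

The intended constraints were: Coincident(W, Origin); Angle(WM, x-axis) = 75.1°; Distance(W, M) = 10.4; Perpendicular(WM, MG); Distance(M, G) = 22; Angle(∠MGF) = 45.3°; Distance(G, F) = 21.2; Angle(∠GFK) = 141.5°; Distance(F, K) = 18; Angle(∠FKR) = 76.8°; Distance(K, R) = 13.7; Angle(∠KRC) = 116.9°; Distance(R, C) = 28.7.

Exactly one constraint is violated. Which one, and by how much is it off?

Distance(R, C) = 28.7 — off by 8.50.

W = (0.00, 0.00) ✓; WM at 75.10° ✓; |WM| = 10.40 ✓; ∠(WM, MG) = 90.00° ✓; |MG| = 22.00 ✓; ∠MGF = 45.30° ✓; |GF| = 21.20 ✓; ∠GFK = 141.5° ✓; |FK| = 18.00 ✓; ∠FKR = 76.80° ✓; |KR| = 13.70 ✓; ∠KRC = 116.9° ✓; |RC| = 37.20 ✗.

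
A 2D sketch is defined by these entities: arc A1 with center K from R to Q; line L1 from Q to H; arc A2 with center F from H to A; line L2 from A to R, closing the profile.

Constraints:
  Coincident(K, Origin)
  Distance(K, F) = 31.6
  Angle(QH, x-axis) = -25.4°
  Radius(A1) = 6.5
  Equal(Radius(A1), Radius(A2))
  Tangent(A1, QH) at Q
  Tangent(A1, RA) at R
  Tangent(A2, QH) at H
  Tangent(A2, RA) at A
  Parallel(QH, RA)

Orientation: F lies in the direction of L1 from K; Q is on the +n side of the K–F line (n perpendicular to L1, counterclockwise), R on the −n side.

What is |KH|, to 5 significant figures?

32.262

The slot axis is L1's direction at -25.4°, so u = (cos -25.4°, sin -25.4°) = (0.90334, -0.42894) and n = (−sin -25.4°, cos -25.4°) = (0.42894, 0.90334). K is at the origin and F lies 31.6 along u from K, so F = 31.6·u = (28.545, -13.554). Tangency of A1 to both parallel lines with radius 6.5 puts Q and R at K ± 6.5·n: Q = (2.7881, 5.8717), R = (-2.7881, -5.8717). Equal radii place H and A the same way about F: H = F + 6.5·n = (31.333, -7.6827), A = F − 6.5·n = (25.757, -19.426). Then |KH| = |H − K| = 32.262.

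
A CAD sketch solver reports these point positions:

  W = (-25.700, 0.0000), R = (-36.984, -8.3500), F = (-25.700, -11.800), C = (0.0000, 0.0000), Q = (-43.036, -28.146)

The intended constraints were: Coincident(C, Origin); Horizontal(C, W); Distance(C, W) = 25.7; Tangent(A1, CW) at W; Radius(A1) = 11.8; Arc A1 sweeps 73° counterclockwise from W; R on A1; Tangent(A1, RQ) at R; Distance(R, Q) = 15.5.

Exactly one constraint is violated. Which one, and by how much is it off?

Distance(R, Q) = 15.5 — off by 5.20.

C = (0.00, 0.00) ✓; C.y = 0.00, W.y = 0.00 ✓; |CW| = 25.70 ✓; ∠(FW, WC) = 90.00° ✓; |FW| = 11.80 ✓; bearing(F→R) − bearing(F→W) = 73.00° ✓; |FR| = 11.80 ✓; ∠(FR, RQ) = 90.00° ✓; |RQ| = 20.70 ✗.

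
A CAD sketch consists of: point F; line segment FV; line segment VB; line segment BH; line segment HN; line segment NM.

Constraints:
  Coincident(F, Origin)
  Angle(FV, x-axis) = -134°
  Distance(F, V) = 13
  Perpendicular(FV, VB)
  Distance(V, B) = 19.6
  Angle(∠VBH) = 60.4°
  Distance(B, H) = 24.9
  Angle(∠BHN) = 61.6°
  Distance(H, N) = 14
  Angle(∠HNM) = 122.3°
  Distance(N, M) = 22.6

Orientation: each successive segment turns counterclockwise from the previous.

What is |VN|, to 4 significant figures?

9.778

F is at the origin; FV runs at -134.0° with length 13.0, so V = (-9.031, -9.351). FV is perpendicular to VB, so VB runs at -44.00°; with |VB| = 19.6, B = (5.069, -22.97). ∠VBH = 60.4° gives BH at 75.60° from the x-axis; with |BH| = 24.9, H = (11.26, 1.151). ∠BHN = 61.6° gives HN at -166.0° from the x-axis; with |HN| = 14.0, N = (-2.323, -2.236). Then |VN| = |N − V| = 9.778.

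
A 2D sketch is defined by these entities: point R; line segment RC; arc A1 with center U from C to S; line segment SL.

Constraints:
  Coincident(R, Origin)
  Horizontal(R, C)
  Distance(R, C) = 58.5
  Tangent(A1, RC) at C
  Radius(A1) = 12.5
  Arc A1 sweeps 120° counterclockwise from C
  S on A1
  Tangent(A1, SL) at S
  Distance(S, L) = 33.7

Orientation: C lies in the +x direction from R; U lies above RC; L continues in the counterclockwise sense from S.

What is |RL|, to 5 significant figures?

71.073

R is at the origin; R and C share the same y with |RC| = 58.5 and C on the +x side, so C = (58.500, 0.0000). A1 meets RC tangentially, so UC is at right angles to RC, so U = C + (0, 12.5) = (58.500, 12.500). On A1, C sits at bearing -90° from U; a 120° counterclockwise sweep puts S at bearing 30°, so S = U + 12.5·(cos 30°, sin 30°) = (69.325, 18.750). A1 meets SL tangentially, so US is at right angles to SL, so SL runs along (−sin 30°, cos 30°); with |SL| = 33.7, L = (52.475, 47.935). Then |RL| = |L − R| = 71.073.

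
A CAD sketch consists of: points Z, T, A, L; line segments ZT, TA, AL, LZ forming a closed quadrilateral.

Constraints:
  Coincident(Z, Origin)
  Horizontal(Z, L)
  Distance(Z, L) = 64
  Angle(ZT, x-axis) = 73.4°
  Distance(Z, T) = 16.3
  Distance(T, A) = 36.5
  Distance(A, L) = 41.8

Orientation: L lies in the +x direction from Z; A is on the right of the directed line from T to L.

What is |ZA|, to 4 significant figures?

28.94

Checks: ZT at 73.40° ✓; |TA| = 36.50 ✓; |AL| = 41.80 ✓.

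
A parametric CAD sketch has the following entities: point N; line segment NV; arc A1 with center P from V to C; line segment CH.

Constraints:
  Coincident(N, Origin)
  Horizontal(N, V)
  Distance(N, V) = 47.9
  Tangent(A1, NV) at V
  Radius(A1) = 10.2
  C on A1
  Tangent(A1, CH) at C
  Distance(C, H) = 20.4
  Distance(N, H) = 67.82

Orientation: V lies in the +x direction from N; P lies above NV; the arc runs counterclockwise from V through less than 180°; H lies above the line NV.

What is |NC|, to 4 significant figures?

58.54

Checks: N = (0.00, 0.00) ✓; N.y = 0.00, V.y = 0.00 ✓; |PC| = 10.20 ✓; ∠(PC, CH) = 90.00° ✓; |CH| = 20.40 ✓; |NH| = 67.82 ✓.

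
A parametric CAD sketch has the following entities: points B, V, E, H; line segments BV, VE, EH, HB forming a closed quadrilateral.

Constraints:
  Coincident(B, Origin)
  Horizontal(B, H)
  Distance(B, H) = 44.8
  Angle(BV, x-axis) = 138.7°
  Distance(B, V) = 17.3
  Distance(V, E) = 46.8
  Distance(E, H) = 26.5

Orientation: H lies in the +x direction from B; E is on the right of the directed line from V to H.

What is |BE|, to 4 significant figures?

29.57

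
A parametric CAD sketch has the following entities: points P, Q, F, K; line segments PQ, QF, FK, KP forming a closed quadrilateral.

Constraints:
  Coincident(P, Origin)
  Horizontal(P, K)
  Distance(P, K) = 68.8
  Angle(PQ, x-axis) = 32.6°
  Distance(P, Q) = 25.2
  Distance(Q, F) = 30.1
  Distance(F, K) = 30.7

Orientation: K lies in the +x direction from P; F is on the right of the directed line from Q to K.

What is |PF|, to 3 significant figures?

41.1

P is at the origin; P and K share the same y with |PK| = 68.8 and K in +x, so K = (68.8, 0). PQ runs at 32.6° with |PQ| = 25.2, so Q = (21.2, 13.6). F is determined by |QF| = 30.1 and |FK| = 30.7 together: it lies at the intersection of circle(Q, 30.1) and circle(K, 30.7). With |QK| = 49.5, the foot of the radical line on QK is 24.4 from Q and the perpendicular offset is √(30.1² − 24.4²) = 17.7. Taking the right-of-QK solution: F = (39.8, -10.1).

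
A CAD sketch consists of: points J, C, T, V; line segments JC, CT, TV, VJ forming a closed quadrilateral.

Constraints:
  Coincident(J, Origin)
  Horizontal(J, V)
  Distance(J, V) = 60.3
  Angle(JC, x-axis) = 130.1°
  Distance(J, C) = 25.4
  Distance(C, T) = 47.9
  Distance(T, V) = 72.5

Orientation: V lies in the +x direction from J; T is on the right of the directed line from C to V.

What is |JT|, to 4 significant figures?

28.33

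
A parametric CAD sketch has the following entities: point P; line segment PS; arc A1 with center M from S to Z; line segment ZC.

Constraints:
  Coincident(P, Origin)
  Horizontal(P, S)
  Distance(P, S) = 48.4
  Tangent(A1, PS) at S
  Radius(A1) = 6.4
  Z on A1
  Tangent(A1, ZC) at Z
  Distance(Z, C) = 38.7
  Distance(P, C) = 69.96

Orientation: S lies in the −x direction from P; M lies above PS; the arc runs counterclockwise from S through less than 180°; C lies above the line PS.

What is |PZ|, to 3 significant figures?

43.1

P is at the origin; PS is horizontal with |PS| = 48.4 and S on the −x side, so S = (-48.4, 0.00). A1 meets PS tangentially, so MS is at right angles to PS, so M = S + (0, 6.4) = (-48.4, 6.40). Since MZ ⟂ ZC (tangency), |MC| = √(6.4² + 38.7²) = 39.2 regardless of where Z sits on A1. So C lies on both circle(P, 69.96) and circle(M, 39.2); the above-PS intersection is C = (-53.3, 45.3). Z is the foot of the tangent from C: Z = (-42.3, 8.22).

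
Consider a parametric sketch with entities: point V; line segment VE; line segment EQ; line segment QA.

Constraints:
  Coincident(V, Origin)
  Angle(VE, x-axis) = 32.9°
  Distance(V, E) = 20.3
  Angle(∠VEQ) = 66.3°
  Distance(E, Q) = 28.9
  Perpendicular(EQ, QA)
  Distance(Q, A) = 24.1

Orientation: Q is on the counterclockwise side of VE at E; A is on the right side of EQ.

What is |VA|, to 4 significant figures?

47.46

∠VEQ = 66.3°, so EQ runs at 32.9° + (180° − 66.3°) = 146.6° from the x-axis; with |EQ| = 28.9, Q = E + 28.9·(cos 146.6°, sin 146.6°) = (-7.083, 26.94). EQ ⟂ QA; with |QA| = 24.1 on the right of EQ, A = Q + 24.1·(0.5505, 0.8348) = (6.184, 47.06). Then |VA| = |A − V| = 47.46.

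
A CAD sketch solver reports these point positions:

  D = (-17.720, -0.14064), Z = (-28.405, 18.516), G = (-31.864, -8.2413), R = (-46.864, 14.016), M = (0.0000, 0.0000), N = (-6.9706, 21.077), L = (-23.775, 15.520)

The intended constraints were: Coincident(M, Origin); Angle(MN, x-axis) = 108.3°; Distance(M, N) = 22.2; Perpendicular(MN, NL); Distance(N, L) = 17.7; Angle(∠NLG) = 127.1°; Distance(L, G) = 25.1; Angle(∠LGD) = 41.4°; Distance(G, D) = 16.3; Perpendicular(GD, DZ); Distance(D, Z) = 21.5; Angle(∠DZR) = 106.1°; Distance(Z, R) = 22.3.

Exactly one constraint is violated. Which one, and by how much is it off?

Distance(Z, R) = 22.3 — off by 3.30.

M = (0.00, 0.00) ✓; MN at 108.3° ✓; |MN| = 22.20 ✓; ∠(MN, NL) = 90.00° ✓; |NL| = 17.70 ✓; ∠NLG = 127.1° ✓; |LG| = 25.10 ✓; ∠LGD = 41.40° ✓; |GD| = 16.30 ✓; ∠(GD, DZ) = 90.00° ✓; |DZ| = 21.50 ✓; ∠DZR = 106.1° ✓; |ZR| = 19.00 ✗.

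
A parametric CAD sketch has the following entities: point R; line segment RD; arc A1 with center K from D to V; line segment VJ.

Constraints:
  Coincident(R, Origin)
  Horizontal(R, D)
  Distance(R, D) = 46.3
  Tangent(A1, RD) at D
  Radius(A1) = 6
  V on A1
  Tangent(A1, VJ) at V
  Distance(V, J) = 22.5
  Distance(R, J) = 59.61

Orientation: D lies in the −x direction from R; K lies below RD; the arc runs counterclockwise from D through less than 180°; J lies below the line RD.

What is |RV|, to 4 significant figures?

52.64

Checks: |KV| = 6.000 ✓; ∠(KV, VJ) = 90.00° ✓; |VJ| = 22.50 ✓; |RJ| = 59.61 ✓.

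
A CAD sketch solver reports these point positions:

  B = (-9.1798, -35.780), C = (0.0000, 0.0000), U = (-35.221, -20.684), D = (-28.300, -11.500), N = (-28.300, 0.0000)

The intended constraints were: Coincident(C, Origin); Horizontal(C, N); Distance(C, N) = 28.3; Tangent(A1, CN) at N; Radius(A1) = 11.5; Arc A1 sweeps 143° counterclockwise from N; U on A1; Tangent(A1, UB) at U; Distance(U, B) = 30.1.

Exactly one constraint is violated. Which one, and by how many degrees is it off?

Tangent(A1, UB) at U — off by 6.90°.

C = (0.00, 0.00) ✓; C.y = 0.00, N.y = 0.00 ✓; |CN| = 28.30 ✓; ∠(DN, NC) = 90.00° ✓; |DN| = 11.50 ✓; bearing(D→U) − bearing(D→N) = 143.0° ✓; |DU| = 11.50 ✓; ∠(DU, UB) = 83.10° ✗; |UB| = 30.10 ✓.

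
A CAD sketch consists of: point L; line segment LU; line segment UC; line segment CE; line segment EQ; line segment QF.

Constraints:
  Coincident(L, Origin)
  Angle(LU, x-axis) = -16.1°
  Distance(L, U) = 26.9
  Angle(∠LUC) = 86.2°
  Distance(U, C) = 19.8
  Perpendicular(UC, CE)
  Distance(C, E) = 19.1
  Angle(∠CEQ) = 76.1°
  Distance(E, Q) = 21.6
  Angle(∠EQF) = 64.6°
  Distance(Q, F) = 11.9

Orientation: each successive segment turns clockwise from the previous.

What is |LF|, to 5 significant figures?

22.609

∠CEQ = 76.1° gives EQ at 56.200° from the x-axis; with |EQ| = 21.6, Q = (13.162, -1.6270). ∠EQF = 64.6° gives QF at -59.200° from the x-axis; with |QF| = 11.9, F = (19.255, -11.849). Then |LF| = |F − L| = 22.609.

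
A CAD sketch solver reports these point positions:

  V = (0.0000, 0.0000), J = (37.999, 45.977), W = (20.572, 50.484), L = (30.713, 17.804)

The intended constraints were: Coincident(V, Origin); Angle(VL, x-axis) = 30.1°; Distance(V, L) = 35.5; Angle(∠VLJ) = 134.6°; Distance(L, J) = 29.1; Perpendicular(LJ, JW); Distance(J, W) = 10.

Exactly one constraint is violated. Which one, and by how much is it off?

Distance(J, W) = 10 — off by 8.00.

V = (0.00, 0.00) ✓; VL at 30.10° ✓; |VL| = 35.50 ✓; ∠VLJ = 134.6° ✓; |LJ| = 29.10 ✓; ∠(LJ, JW) = 90.00° ✓; |JW| = 18.00 ✗.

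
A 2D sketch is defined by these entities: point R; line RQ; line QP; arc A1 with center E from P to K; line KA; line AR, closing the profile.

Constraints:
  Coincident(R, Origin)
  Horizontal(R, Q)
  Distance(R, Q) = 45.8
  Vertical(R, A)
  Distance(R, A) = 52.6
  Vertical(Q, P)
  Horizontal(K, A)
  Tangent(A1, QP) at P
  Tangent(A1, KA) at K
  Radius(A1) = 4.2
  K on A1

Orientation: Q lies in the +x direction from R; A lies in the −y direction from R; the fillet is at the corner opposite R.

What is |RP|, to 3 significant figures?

66.6

R is at the origin; RQ is horizontal with |RQ| = 45.8 and Q on the +x side, so Q = (45.8, 0.00). R and A share the same x with |RA| = 52.6 and A on the −y side, so A = (0.00, -52.6). The virtual corner opposite R is at (45.8, -52.6). The tangent condition forces EP to be normal to QP and tangency of A1 to KA means the radius EK is perpendicular to KA, with radius 4.2, so the center E sits 4.2 in from both sides at E = (41.6, -48.4). That places the tangent points at P = (45.8, -48.4) on QP and K = (41.6, -52.6) on KA. Then |RP| = |P − R| = 66.6.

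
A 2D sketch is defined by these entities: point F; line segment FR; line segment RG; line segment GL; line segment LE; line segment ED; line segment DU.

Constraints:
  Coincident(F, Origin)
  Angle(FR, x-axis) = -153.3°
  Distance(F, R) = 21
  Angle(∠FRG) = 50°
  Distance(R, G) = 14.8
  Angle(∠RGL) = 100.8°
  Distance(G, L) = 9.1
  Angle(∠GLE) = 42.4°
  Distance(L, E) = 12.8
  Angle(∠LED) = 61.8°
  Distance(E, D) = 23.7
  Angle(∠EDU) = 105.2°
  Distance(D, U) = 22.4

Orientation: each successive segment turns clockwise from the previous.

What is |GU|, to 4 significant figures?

28.64

F is at the origin; FR runs at -153.3° with length 21.0, so R = (-18.76, -9.436). ∠FRG = 50.0° gives RG at 76.70° from the x-axis; with |RG| = 14.8, G = (-15.36, 4.967). ∠RGL = 100.8° gives GL at -2.500° from the x-axis; with |GL| = 9.1, L = (-6.265, 4.570). ∠GLE = 42.4° gives LE at -140.1° from the x-axis; with |LE| = 12.8, E = (-16.08, -3.640). ∠LED = 61.8° gives ED at 101.7° from the x-axis; with |ED| = 23.7, D = (-20.89, 19.57). ∠EDU = 105.2° gives DU at 26.90° from the x-axis; with |DU| = 22.4, U = (-0.9142, 29.70). Then |GU| = |U − G| = 28.64.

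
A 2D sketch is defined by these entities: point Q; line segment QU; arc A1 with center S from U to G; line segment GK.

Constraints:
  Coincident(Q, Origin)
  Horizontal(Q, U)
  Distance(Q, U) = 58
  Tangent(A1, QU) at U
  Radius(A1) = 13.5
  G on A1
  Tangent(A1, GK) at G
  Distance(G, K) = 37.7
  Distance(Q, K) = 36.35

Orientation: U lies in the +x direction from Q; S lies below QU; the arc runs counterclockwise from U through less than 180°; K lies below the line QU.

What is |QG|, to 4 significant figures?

48.89

Q is at the origin; QU is horizontal with |QU| = 58.0 and U on the +x side, so U = (58.00, 0.000). The tangent condition forces SU to be normal to QU, so S = U + (0, -13.5) = (58.00, -13.50). Since SG ⟂ GK (tangency), |SK| = √(13.5² + 37.7²) = 40.04 regardless of where G sits on A1. So K lies on both circle(Q, 36.35) and circle(S, 40.04); the below-QU intersection is K = (21.28, -29.47). G is the foot of the tangent from K: G = (48.76, -3.660).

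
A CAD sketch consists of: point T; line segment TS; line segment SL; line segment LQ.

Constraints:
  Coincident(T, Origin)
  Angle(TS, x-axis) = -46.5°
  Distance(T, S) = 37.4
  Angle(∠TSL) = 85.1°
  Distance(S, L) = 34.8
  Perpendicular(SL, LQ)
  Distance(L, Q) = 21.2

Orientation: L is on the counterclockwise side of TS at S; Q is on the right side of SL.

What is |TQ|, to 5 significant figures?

66.459

∠TSL = 85.1°, so SL runs at -46.5° + (180° − 85.1°) = 48.400° from the x-axis; with |SL| = 34.8, L = S + 34.8·(cos 48.400°, sin 48.400°) = (48.849, -1.1056). SL is perpendicular to LQ; with |LQ| = 21.2 on the right of SL, Q = L + 21.2·(0.74780, -0.66393) = (64.702, -15.181). Then |TQ| = |Q − T| = 66.459.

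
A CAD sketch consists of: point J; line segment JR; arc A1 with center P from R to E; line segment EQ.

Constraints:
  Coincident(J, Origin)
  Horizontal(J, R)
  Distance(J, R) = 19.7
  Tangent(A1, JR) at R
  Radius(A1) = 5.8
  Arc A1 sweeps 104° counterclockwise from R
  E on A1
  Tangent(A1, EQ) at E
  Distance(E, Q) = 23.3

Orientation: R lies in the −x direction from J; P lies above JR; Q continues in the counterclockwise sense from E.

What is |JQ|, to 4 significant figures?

35.74

J is at the origin; J and R share the same y with |JR| = 19.7 and R on the −x side, so R = (-19.70, 0.000). Since A1 is tangent to JR there, PR ⟂ JR, so P = R + (0, 5.8) = (-19.70, 5.800). On A1, R sits at bearing -90° from P; a 104° counterclockwise sweep puts E at bearing 14°, so E = P + 5.8·(cos 14°, sin 14°) = (-14.07, 7.203). Since A1 is tangent to EQ there, PE ⟂ EQ, so EQ runs along (−sin 14°, cos 14°); with |EQ| = 23.3, Q = (-19.71, 29.81). Then |JQ| = |Q − J| = 35.74.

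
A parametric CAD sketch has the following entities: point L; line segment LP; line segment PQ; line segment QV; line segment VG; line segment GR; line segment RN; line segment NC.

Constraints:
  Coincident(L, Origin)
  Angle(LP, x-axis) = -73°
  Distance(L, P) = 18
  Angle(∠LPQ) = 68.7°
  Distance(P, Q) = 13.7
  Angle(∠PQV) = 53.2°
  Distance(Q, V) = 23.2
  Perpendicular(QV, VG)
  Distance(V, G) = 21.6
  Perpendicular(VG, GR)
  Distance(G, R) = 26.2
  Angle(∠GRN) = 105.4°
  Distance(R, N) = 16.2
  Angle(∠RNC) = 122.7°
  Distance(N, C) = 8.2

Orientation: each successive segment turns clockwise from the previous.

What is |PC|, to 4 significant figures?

14.96

∠GRN = 105.4° gives RN at 154.3° from the x-axis; with |RN| = 16.2, N = (-8.691, -25.62). ∠RNC = 122.7° gives NC at 97.00° from the x-axis; with |NC| = 8.2, C = (-9.691, -17.48). Then |PC| = |C − P| = 14.96.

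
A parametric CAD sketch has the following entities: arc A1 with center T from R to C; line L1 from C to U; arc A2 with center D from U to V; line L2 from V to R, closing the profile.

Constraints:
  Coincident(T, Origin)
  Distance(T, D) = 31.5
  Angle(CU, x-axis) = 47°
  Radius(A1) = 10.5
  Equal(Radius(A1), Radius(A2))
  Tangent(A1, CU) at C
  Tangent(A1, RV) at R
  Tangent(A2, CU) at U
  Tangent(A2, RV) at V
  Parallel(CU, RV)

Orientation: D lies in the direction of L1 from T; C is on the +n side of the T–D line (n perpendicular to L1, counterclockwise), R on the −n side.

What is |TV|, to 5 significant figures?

33.204

The slot axis is L1's direction at 47.0°, so u = (cos 47.0°, sin 47.0°) = (0.68200, 0.73135) and n = (−sin 47.0°, cos 47.0°) = (-0.73135, 0.68200). T is at the origin and D lies 31.5 along u from T, so D = 31.5·u = (21.483, 23.038). Tangency of A1 to both parallel lines with radius 10.5 puts C and R at T ± 10.5·n: C = (-7.6792, 7.1610), R = (7.6792, -7.1610). Equal radii place U and V the same way about D: U = D + 10.5·n = (13.804, 30.199), V = D − 10.5·n = (29.162, 15.877). Then |TV| = |V − T| = 33.204.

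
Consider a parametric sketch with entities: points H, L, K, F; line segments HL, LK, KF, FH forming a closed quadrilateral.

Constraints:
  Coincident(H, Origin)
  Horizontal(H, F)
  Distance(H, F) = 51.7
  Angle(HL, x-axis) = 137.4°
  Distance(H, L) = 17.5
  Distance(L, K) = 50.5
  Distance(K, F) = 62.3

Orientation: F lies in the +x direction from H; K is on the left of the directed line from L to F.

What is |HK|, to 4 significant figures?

55.01

H is at the origin; HF is horizontal with |HF| = 51.7 and F in +x, so F = (51.7, 0). HL runs at 137.4° with |HL| = 17.5, so L = (-12.88, 11.85). K is determined by |LK| = 50.5 and |KF| = 62.3 together: it lies at the intersection of circle(L, 50.5) and circle(F, 62.3). With |LF| = 65.66, the foot of the radical line on LF is 22.69 from L and the perpendicular offset is √(50.5² − 22.69²) = 45.11. Taking the left-of-LF solution: K = (17.58, 52.12).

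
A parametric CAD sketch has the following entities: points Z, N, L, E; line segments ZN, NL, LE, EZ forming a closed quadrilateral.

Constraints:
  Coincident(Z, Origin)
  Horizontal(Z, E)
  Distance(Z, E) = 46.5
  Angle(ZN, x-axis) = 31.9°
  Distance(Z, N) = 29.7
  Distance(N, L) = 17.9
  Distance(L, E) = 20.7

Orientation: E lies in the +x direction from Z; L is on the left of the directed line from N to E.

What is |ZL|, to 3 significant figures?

47.1

Checks: |NL| = 17.90 ✓; |LE| = 20.70 ✓.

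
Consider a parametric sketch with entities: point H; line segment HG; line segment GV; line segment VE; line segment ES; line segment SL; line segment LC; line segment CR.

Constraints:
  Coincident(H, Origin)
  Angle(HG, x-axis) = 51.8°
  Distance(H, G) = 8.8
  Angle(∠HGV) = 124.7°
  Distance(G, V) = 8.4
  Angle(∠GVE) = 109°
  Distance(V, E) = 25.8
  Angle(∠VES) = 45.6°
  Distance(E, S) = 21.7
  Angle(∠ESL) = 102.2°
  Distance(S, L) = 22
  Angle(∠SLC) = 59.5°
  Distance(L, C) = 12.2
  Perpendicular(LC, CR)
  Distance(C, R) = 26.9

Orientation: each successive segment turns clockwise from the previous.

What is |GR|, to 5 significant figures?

22.827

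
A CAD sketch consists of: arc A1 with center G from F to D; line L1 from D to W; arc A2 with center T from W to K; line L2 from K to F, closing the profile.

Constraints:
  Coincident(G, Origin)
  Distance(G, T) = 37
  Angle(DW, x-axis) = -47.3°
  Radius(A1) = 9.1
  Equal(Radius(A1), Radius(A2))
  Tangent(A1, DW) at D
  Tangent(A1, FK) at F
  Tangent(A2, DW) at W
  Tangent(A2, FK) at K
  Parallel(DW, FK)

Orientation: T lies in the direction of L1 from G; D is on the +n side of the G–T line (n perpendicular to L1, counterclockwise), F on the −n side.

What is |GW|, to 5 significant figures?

38.103

The slot axis is L1's direction at -47.3°, so u = (cos -47.3°, sin -47.3°) = (0.67816, -0.73491) and n = (−sin -47.3°, cos -47.3°) = (0.73491, 0.67816). G is at the origin and T lies 37.0 along u from G, so T = 37.0·u = (25.092, -27.192). Tangency of A1 to both parallel lines with radius 9.1 puts D and F at G ± 9.1·n: D = (6.6877, 6.1713), F = (-6.6877, -6.1713). Equal radii place W and K the same way about T: W = T + 9.1·n = (31.780, -21.021), K = T − 9.1·n = (18.404, -33.363). Then |GW| = |W − G| = 38.103.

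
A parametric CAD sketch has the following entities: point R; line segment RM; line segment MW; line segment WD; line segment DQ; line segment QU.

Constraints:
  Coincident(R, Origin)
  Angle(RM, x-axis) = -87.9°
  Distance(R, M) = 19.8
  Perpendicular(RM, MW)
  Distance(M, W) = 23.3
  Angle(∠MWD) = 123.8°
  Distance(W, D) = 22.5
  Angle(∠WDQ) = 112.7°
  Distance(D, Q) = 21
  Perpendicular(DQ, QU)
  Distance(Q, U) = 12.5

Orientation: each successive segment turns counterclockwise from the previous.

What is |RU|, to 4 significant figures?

16.76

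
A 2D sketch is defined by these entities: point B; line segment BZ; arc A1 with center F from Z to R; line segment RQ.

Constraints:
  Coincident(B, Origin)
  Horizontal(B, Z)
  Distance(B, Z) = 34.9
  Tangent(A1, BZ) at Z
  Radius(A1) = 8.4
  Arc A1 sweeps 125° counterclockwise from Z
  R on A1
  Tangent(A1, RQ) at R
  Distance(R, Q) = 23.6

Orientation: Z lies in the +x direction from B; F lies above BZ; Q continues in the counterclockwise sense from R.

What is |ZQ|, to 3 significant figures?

33.2

On A1, Z sits at bearing -90° from F; a 125° counterclockwise sweep puts R at bearing 35°, so R = F + 8.4·(cos 35°, sin 35°) = (41.8, 13.2). Tangency of A1 to RQ means the radius FR is perpendicular to RQ, so RQ runs along (−sin 35°, cos 35°); with |RQ| = 23.6, Q = (28.2, 32.6). Then |ZQ| = |Q − Z| = 33.2.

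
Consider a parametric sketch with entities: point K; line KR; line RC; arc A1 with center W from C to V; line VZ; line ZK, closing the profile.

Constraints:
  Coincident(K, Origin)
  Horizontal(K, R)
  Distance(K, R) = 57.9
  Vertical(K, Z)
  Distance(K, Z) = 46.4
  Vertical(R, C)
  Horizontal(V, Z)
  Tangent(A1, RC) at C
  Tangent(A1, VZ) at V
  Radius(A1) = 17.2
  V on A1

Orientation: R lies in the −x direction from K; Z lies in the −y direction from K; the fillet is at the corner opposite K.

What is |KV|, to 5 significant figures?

61.721

K is at the origin; KR is horizontal with |KR| = 57.9 and R on the −x side, so R = (-57.900, 0.0000). K and Z share the same x with |KZ| = 46.4 and Z on the −y side, so Z = (0.0000, -46.400). The virtual corner opposite K is at (-57.900, -46.400). Since A1 is tangent to RC there, WC ⟂ RC and since A1 is tangent to VZ there, WV ⟂ VZ, with radius 17.2, so the center W sits 17.2 in from both sides at W = (-40.700, -29.200). That places the tangent points at C = (-57.900, -29.200) on RC and V = (-40.700, -46.400) on VZ. Then |KV| = |V − K| = 61.721.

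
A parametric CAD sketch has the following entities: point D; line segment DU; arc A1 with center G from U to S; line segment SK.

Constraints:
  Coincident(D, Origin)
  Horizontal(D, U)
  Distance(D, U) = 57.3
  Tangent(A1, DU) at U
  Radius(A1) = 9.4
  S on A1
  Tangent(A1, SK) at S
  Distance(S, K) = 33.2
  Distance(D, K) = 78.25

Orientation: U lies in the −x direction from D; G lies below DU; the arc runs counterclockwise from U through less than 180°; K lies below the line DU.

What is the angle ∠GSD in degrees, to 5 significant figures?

6.1256°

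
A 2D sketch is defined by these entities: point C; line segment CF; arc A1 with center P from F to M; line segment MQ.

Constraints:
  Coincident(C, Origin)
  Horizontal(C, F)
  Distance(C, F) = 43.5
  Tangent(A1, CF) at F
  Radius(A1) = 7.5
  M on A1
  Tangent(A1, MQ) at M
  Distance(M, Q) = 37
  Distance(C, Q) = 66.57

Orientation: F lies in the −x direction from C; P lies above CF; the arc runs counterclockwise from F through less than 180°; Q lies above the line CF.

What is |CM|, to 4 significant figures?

37.83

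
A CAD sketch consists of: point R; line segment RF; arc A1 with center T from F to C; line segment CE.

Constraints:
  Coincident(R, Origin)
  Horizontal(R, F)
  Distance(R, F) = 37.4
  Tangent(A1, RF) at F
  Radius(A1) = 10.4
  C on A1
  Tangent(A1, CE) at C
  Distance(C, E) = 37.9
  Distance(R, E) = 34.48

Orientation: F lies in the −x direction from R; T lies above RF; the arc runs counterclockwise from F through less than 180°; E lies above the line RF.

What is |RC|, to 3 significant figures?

29.5

Checks: R = (0.00, 0.00) ✓; |TC| = 10.40 ✓; ∠(TC, CE) = 90.00° ✓; |CE| = 37.90 ✓; |RE| = 34.48 ✓.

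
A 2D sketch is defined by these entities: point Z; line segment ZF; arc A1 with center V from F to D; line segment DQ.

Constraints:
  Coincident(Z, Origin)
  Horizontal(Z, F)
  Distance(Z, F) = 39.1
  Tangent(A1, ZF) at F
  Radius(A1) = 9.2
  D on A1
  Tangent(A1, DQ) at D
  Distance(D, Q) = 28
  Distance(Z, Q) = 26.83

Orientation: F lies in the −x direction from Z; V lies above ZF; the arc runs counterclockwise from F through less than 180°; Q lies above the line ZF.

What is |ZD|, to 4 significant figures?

32.52

Z is at the origin; Z and F share the same y with |ZF| = 39.1 and F on the −x side, so F = (-39.10, 0.000). A1 meets ZF tangentially, so VF is at right angles to ZF, so V = F + (0, 9.2) = (-39.10, 9.200). Since VD ⟂ DQ (tangency), |VQ| = √(9.2² + 28.0²) = 29.47 regardless of where D sits on A1. So Q lies on both circle(Z, 26.83) and circle(V, 29.47); the above-ZF intersection is Q = (-13.24, 23.34). D is the foot of the tangent from Q: D = (-32.39, 2.908).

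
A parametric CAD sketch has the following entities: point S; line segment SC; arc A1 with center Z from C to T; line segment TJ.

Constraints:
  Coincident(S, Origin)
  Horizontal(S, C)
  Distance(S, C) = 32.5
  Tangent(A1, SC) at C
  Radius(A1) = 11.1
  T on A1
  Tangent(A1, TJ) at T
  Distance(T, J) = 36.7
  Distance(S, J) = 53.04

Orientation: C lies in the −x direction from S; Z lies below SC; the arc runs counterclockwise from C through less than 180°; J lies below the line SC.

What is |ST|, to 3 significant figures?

45.2

S is at the origin; S and C share the same y with |SC| = 32.5 and C on the −x side, so C = (-32.5, 0.00). Since A1 is tangent to SC there, ZC ⟂ SC, so Z = C + (0, -11.1) = (-32.5, -11.1). Since ZT ⟂ TJ (tangency), |ZJ| = √(11.1² + 36.7²) = 38.3 regardless of where T sits on A1. So J lies on both circle(S, 53.04) and circle(Z, 38.3); the below-SC intersection is J = (-22.4, -48.1). T is the foot of the tangent from J: T = (-41.9, -17.0).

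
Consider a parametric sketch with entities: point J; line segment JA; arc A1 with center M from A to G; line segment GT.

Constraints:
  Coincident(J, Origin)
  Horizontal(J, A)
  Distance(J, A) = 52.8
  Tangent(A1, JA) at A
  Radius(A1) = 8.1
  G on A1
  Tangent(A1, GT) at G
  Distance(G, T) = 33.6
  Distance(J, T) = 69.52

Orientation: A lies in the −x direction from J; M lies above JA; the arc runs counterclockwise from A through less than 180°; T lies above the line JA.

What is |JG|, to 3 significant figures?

46.3

J is at the origin; J and A share the same y with |JA| = 52.8 and A on the −x side, so A = (-52.8, 0.00). A1 meets JA tangentially, so MA is at right angles to JA, so M = A + (0, 8.1) = (-52.8, 8.10). Since MG ⟂ GT (tangency), |MT| = √(8.1² + 33.6²) = 34.6 regardless of where G sits on A1. So T lies on both circle(J, 69.52) and circle(M, 34.6); the above-JA intersection is T = (-54.9, 42.6). G is the foot of the tangent from T: G = (-45.1, 10.5).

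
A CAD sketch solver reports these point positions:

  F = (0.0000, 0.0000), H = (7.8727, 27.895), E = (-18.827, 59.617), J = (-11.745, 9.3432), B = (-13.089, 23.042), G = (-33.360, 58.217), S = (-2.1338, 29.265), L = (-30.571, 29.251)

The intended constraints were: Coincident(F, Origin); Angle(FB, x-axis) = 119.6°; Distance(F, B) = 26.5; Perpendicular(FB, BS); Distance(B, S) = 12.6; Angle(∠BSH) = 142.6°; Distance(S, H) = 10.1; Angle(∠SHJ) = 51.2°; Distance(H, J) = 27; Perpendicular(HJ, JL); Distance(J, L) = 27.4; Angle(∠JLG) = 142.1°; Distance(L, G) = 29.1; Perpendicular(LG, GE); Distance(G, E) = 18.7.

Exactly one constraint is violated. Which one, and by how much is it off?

Distance(G, E) = 18.7 — off by 4.10.

F = (0.00, 0.00) ✓; FB at 119.6° ✓; |FB| = 26.50 ✓; ∠(FB, BS) = 90.00° ✓; |BS| = 12.60 ✓; ∠BSH = 142.6° ✓; |SH| = 10.10 ✓; ∠SHJ = 51.20° ✓; |HJ| = 27.00 ✓; ∠(HJ, JL) = 90.00° ✓; |JL| = 27.40 ✓; ∠JLG = 142.1° ✓; |LG| = 29.10 ✓; ∠(LG, GE) = 90.00° ✓; |GE| = 14.60 ✗.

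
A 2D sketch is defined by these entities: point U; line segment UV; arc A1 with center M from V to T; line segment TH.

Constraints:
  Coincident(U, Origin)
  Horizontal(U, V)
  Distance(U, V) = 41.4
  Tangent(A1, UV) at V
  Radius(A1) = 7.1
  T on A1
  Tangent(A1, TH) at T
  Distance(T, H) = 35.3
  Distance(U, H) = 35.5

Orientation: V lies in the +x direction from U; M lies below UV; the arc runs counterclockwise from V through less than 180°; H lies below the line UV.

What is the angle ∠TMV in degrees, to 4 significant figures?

55.11°

U is at the origin; U and V share the same y with |UV| = 41.4 and V on the +x side, so V = (41.40, 0.000). Since A1 is tangent to UV there, MV ⟂ UV, so M = V + (0, -7.1) = (41.40, -7.100). Since MT ⟂ TH (tangency), |MH| = √(7.1² + 35.3²) = 36.01 regardless of where T sits on A1. So H lies on both circle(U, 35.5) and circle(M, 36.01); the below-UV intersection is H = (15.38, -31.99). T is the foot of the tangent from H: T = (35.58, -3.039).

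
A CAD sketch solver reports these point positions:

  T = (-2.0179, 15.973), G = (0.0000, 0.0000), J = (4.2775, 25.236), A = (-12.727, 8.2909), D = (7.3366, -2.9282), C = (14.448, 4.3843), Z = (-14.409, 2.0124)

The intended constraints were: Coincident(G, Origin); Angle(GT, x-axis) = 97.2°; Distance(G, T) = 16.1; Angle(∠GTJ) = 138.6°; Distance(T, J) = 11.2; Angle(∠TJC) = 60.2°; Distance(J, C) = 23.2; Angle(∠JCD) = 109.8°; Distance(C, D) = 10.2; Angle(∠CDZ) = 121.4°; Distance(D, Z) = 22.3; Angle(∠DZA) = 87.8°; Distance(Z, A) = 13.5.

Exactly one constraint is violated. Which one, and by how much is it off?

Distance(Z, A) = 13.5 — off by 7.00.

G = (0.00, 0.00) ✓; GT at 97.20° ✓; |GT| = 16.10 ✓; ∠GTJ = 138.6° ✓; |TJ| = 11.20 ✓; ∠TJC = 60.20° ✓; |JC| = 23.20 ✓; ∠JCD = 109.8° ✓; |CD| = 10.20 ✓; ∠CDZ = 121.4° ✓; |DZ| = 22.30 ✓; ∠DZA = 87.80° ✓; |ZA| = 6.500 ✗.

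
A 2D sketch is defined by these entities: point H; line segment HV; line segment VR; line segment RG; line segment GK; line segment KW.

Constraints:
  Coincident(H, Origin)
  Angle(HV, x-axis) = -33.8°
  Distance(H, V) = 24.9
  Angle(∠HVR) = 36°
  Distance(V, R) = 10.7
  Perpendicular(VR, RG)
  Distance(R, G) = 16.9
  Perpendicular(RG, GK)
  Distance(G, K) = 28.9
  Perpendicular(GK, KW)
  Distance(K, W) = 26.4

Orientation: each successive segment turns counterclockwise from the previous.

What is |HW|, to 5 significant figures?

45.308

H is at the origin; HV runs at -33.8° with length 24.9, so V = (20.692, -13.852). ∠HVR = 36.0° gives VR at 110.20° from the x-axis; with |VR| = 10.7, R = (16.997, -3.8099). VR is perpendicular to RG, so RG runs at -159.80°; with |RG| = 16.9, G = (1.1363, -9.6454). The perpendicularity gives GK at right angles to RG, so GK runs at -69.800°; with |GK| = 28.9, K = (11.115, -36.768). GK ⟂ KW, so KW runs at 20.200°; with |KW| = 26.4, W = (35.892, -27.652). Then |HW| = |W − H| = 45.308.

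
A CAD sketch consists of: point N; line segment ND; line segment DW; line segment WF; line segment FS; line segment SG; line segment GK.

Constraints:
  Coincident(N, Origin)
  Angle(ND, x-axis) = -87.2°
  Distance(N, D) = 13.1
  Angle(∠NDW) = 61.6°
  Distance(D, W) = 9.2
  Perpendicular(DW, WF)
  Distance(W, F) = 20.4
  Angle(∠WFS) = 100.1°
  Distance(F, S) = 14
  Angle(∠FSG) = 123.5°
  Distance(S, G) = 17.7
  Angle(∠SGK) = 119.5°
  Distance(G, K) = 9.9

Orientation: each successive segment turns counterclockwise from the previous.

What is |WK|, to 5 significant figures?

23.118

∠FSG = 123.5° gives SG at -102.40° from the x-axis; with |SG| = 17.7, G = (-18.921, -13.196). ∠SGK = 119.5° gives GK at -41.900° from the x-axis; with |GK| = 9.9, K = (-11.552, -19.808). Then |WK| = |K − W| = 23.118.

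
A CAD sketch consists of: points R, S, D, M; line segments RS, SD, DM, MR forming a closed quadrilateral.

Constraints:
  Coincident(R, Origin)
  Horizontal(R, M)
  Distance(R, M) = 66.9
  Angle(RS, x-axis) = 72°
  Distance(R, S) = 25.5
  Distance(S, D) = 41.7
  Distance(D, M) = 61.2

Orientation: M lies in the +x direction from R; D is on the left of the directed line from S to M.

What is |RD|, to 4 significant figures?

65.43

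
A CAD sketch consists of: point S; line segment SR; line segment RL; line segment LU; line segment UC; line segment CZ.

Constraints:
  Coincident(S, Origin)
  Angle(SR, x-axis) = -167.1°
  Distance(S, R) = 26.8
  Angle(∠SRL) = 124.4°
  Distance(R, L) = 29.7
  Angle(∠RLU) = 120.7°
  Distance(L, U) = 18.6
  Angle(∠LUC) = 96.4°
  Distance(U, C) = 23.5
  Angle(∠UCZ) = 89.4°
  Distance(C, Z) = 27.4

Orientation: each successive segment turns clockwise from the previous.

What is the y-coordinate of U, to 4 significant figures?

32.35

S is at the origin; SR runs at -167.1° with length 26.8, so R = (-26.12, -5.983). ∠SRL = 124.4° gives RL at 137.3° from the x-axis; with |RL| = 29.7, L = (-47.95, 14.16). ∠RLU = 120.7° gives LU at 78.00° from the x-axis; with |LU| = 18.6, U = (-44.08, 32.35). So U.y = 32.35.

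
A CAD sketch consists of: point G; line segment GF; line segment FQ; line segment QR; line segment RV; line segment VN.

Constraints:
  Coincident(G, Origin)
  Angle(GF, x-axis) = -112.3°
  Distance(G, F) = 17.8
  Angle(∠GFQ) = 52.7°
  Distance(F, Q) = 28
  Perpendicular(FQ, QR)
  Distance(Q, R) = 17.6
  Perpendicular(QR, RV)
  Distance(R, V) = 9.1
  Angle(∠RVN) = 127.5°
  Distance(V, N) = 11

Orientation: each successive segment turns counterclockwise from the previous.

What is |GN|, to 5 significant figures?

5.4729

G is at the origin; GF runs at -112.3° with length 17.8, so F = (-6.7543, -16.469). ∠GFQ = 52.7° gives FQ at 15.000° from the x-axis; with |FQ| = 28.0, Q = (20.292, -9.2218). FQ ⟂ QR, so QR runs at 105.00°; with |QR| = 17.6, R = (15.736, 7.7785). QR is perpendicular to RV, so RV runs at -165.00°; with |RV| = 9.1, V = (6.9465, 5.4232). ∠RVN = 127.5° gives VN at -112.50° from the x-axis; with |VN| = 11.0, N = (2.7369, -4.7394). Then |GN| = |N − G| = 5.4729.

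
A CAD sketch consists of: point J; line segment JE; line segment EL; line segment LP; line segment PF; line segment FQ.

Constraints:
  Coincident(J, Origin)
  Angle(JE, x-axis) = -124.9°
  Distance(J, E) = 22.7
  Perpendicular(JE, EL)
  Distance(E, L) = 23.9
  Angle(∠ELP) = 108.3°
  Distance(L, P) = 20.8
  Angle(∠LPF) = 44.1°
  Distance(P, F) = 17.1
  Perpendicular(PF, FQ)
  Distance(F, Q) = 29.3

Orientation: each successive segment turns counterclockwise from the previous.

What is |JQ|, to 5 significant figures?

46.793

∠LPF = 44.1° gives PF at 172.70° from the x-axis; with |PF| = 17.1, F = (6.3077, -17.659). PF is perpendicular to FQ, so FQ runs at -97.300°; with |FQ| = 29.3, Q = (2.5847, -46.722). Then |JQ| = |Q − J| = 46.793.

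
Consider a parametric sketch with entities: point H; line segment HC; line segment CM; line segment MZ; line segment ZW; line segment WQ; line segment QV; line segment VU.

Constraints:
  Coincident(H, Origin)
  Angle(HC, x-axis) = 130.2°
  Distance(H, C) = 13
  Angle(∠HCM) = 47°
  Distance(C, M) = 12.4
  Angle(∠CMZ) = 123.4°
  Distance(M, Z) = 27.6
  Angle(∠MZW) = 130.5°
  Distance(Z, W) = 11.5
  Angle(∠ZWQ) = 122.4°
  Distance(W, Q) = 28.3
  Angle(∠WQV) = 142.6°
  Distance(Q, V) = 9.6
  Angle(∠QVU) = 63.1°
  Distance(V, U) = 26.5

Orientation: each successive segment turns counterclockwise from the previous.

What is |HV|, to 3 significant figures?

35.6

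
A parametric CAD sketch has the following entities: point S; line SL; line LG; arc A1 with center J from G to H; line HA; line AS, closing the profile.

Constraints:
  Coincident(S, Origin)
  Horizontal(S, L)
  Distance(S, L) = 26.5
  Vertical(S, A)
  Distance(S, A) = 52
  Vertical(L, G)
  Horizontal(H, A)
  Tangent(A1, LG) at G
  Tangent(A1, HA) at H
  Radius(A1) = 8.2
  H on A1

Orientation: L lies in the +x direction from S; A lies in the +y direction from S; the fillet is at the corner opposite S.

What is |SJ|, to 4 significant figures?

47.47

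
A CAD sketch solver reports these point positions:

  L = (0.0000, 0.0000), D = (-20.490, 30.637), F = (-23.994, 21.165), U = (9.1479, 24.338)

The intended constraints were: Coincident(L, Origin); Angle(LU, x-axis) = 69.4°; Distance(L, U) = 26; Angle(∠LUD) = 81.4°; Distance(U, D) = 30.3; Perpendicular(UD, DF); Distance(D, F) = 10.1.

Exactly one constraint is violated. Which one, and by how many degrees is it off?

Perpendicular(UD, DF) — off by 8.30°.

L = (0.00, 0.00) ✓; LU at 69.40° ✓; |LU| = 26.00 ✓; ∠LUD = 81.40° ✓; |UD| = 30.30 ✓; ∠(UD, DF) = 81.70° ✗; |DF| = 10.10 ✓.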